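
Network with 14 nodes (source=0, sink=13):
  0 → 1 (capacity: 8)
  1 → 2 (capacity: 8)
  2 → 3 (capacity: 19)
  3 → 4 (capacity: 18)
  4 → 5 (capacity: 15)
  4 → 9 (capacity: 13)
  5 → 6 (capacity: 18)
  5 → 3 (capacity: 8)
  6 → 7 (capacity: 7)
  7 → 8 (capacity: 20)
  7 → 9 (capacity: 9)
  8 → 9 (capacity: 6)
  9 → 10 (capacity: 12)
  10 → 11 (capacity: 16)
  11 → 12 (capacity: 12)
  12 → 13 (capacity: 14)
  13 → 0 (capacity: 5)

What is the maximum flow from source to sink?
Maximum flow = 8

Max flow: 8

Flow assignment:
  0 → 1: 8/8
  1 → 2: 8/8
  2 → 3: 8/19
  3 → 4: 8/18
  4 → 9: 8/13
  9 → 10: 8/12
  10 → 11: 8/16
  11 → 12: 8/12
  12 → 13: 8/14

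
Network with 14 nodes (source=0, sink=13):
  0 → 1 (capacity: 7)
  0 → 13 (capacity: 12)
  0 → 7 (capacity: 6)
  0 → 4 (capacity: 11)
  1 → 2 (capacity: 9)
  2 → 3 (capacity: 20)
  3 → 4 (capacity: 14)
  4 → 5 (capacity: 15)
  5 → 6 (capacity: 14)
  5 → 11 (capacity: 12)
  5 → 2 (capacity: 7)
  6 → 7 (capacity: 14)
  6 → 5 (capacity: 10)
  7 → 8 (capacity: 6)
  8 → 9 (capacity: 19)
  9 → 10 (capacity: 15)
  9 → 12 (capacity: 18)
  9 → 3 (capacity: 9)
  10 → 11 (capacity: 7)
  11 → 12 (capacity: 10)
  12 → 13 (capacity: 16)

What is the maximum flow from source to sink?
Maximum flow = 28

Max flow: 28

Flow assignment:
  0 → 1: 4/7
  0 → 13: 12/12
  0 → 7: 3/6
  0 → 4: 9/11
  1 → 2: 4/9
  2 → 3: 4/20
  3 → 4: 4/14
  4 → 5: 13/15
  5 → 6: 3/14
  5 → 11: 10/12
  6 → 7: 3/14
  7 → 8: 6/6
  8 → 9: 6/19
  9 → 12: 6/18
  11 → 12: 10/10
  12 → 13: 16/16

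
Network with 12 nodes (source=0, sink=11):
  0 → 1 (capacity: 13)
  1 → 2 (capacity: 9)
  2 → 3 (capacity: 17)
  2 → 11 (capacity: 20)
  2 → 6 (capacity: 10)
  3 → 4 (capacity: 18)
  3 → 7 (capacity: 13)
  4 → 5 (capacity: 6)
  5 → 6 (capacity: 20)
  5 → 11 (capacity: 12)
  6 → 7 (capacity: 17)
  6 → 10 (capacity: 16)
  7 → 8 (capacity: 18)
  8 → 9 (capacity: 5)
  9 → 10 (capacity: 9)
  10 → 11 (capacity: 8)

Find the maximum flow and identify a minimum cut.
Max flow = 9, Min cut edges: (1,2)

Maximum flow: 9
Minimum cut: (1,2)
Partition: S = [0, 1], T = [2, 3, 4, 5, 6, 7, 8, 9, 10, 11]

Max-flow min-cut theorem verified: both equal 9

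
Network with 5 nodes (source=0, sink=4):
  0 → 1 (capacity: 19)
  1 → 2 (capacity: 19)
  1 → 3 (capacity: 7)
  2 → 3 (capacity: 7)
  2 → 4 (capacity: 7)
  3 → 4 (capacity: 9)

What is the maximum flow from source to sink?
Maximum flow = 16

Max flow: 16

Flow assignment:
  0 → 1: 16/19
  1 → 2: 14/19
  1 → 3: 2/7
  2 → 3: 7/7
  2 → 4: 7/7
  3 → 4: 9/9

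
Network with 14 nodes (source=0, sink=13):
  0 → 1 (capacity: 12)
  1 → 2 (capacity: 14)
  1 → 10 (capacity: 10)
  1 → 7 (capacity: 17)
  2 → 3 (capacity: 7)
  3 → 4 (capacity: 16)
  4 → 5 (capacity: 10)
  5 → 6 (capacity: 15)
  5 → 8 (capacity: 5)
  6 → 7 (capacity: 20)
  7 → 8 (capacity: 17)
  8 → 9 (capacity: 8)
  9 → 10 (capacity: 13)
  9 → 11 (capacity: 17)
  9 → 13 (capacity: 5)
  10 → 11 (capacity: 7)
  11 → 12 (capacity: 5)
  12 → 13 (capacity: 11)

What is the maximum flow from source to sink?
Maximum flow = 10

Max flow: 10

Flow assignment:
  0 → 1: 10/12
  1 → 10: 5/10
  1 → 7: 5/17
  7 → 8: 5/17
  8 → 9: 5/8
  9 → 13: 5/5
  10 → 11: 5/7
  11 → 12: 5/5
  12 → 13: 5/11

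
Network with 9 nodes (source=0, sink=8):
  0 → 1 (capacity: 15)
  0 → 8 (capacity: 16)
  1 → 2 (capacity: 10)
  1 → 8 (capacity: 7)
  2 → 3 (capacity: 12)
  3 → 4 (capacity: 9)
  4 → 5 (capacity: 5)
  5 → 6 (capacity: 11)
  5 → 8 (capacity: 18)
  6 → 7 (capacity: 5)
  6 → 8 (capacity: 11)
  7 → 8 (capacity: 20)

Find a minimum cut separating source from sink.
Min cut value = 28, edges: (0,8), (1,8), (4,5)

Min cut value: 28
Partition: S = [0, 1, 2, 3, 4], T = [5, 6, 7, 8]
Cut edges: (0,8), (1,8), (4,5)

By max-flow min-cut theorem, max flow = min cut = 28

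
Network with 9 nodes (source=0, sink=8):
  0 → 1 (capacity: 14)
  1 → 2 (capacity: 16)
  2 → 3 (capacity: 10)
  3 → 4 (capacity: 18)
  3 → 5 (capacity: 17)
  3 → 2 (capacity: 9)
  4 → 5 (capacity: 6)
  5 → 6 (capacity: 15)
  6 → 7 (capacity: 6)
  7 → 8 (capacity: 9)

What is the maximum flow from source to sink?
Maximum flow = 6

Max flow: 6

Flow assignment:
  0 → 1: 6/14
  1 → 2: 6/16
  2 → 3: 6/10
  3 → 5: 6/17
  5 → 6: 6/15
  6 → 7: 6/6
  7 → 8: 6/9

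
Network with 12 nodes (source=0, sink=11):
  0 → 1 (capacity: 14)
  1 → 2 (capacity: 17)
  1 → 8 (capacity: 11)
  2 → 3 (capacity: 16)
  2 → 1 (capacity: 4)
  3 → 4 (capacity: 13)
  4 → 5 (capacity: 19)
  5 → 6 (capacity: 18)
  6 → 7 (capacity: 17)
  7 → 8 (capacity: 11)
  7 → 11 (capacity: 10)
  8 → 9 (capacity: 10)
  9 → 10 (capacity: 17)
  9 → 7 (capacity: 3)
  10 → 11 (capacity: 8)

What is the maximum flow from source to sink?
Maximum flow = 14

Max flow: 14

Flow assignment:
  0 → 1: 14/14
  1 → 2: 4/17
  1 → 8: 10/11
  2 → 3: 4/16
  3 → 4: 4/13
  4 → 5: 4/19
  5 → 6: 4/18
  6 → 7: 4/17
  7 → 11: 6/10
  8 → 9: 10/10
  9 → 10: 8/17
  9 → 7: 2/3
  10 → 11: 8/8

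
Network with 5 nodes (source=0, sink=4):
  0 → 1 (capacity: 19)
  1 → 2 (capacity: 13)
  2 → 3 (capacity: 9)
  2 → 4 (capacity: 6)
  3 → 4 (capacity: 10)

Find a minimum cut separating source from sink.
Min cut value = 13, edges: (1,2)

Min cut value: 13
Partition: S = [0, 1], T = [2, 3, 4]
Cut edges: (1,2)

By max-flow min-cut theorem, max flow = min cut = 13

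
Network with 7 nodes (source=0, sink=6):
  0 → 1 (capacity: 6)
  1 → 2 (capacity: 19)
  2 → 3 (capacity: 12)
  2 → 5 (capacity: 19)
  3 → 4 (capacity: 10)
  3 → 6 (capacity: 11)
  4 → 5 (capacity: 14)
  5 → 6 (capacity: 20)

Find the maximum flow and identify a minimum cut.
Max flow = 6, Min cut edges: (0,1)

Maximum flow: 6
Minimum cut: (0,1)
Partition: S = [0], T = [1, 2, 3, 4, 5, 6]

Max-flow min-cut theorem verified: both equal 6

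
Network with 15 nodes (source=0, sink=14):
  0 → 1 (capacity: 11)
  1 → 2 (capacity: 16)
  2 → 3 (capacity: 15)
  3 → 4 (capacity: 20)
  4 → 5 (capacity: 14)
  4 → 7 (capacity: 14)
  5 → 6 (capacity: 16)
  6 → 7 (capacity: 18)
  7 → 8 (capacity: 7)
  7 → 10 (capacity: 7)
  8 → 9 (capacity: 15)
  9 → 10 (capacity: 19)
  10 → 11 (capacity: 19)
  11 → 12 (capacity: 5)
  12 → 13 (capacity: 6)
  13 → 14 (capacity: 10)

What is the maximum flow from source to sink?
Maximum flow = 5

Max flow: 5

Flow assignment:
  0 → 1: 5/11
  1 → 2: 5/16
  2 → 3: 5/15
  3 → 4: 5/20
  4 → 7: 5/14
  7 → 8: 4/7
  7 → 10: 1/7
  8 → 9: 4/15
  9 → 10: 4/19
  10 → 11: 5/19
  11 → 12: 5/5
  12 → 13: 5/6
  13 → 14: 5/10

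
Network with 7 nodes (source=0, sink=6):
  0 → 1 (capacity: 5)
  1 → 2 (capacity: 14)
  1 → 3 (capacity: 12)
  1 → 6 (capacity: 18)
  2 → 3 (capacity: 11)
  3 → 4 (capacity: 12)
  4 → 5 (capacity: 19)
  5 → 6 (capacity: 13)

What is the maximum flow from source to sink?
Maximum flow = 5

Max flow: 5

Flow assignment:
  0 → 1: 5/5
  1 → 6: 5/18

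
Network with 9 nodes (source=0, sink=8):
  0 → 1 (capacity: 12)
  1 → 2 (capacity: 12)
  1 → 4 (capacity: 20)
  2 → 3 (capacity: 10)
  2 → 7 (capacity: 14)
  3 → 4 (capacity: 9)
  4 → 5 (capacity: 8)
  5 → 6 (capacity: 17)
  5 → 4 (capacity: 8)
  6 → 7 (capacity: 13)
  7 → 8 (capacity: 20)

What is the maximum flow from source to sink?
Maximum flow = 12

Max flow: 12

Flow assignment:
  0 → 1: 12/12
  1 → 2: 12/12
  2 → 7: 12/14
  7 → 8: 12/20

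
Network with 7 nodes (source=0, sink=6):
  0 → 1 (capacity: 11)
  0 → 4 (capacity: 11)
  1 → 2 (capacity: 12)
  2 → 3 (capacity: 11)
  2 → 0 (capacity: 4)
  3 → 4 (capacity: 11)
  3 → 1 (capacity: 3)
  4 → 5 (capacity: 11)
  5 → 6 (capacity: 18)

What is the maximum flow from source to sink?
Maximum flow = 11

Max flow: 11

Flow assignment:
  0 → 1: 11/11
  1 → 2: 11/12
  2 → 3: 11/11
  3 → 4: 11/11
  4 → 5: 11/11
  5 → 6: 11/18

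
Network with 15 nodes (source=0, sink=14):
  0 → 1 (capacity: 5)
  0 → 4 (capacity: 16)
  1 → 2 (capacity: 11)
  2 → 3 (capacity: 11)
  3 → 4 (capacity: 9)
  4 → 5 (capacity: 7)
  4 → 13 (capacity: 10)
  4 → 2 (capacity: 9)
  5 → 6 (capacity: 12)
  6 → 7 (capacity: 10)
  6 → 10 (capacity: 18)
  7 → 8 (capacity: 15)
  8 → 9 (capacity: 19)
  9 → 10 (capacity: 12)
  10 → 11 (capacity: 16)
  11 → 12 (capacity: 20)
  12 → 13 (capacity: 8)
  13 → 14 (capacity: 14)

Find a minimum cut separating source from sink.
Min cut value = 14, edges: (13,14)

Min cut value: 14
Partition: S = [0, 1, 2, 3, 4, 5, 6, 7, 8, 9, 10, 11, 12, 13], T = [14]
Cut edges: (13,14)

By max-flow min-cut theorem, max flow = min cut = 14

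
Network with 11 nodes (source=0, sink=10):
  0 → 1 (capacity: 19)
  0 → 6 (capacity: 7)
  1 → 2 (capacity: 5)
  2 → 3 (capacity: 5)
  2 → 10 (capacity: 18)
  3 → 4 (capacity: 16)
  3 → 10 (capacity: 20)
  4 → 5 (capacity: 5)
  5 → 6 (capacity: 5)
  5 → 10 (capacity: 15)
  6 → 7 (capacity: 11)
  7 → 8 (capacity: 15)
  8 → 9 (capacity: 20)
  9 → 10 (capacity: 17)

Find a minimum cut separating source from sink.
Min cut value = 12, edges: (0,6), (1,2)

Min cut value: 12
Partition: S = [0, 1], T = [2, 3, 4, 5, 6, 7, 8, 9, 10]
Cut edges: (0,6), (1,2)

By max-flow min-cut theorem, max flow = min cut = 12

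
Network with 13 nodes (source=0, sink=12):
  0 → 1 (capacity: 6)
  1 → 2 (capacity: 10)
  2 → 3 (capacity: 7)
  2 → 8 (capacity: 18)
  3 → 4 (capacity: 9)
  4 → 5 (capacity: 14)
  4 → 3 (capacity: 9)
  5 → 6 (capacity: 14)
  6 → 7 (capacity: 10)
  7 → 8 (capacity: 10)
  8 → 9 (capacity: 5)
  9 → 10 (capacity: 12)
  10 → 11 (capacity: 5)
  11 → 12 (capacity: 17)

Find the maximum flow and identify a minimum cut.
Max flow = 5, Min cut edges: (10,11)

Maximum flow: 5
Minimum cut: (10,11)
Partition: S = [0, 1, 2, 3, 4, 5, 6, 7, 8, 9, 10], T = [11, 12]

Max-flow min-cut theorem verified: both equal 5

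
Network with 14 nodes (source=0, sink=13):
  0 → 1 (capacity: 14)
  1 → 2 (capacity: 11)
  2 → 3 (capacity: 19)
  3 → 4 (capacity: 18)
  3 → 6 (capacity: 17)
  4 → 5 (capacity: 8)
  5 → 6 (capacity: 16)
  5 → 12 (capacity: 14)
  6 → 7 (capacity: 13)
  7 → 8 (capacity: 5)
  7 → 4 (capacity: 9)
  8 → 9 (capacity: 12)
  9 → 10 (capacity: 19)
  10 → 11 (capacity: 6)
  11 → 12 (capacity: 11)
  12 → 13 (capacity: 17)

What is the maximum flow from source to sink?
Maximum flow = 11

Max flow: 11

Flow assignment:
  0 → 1: 11/14
  1 → 2: 11/11
  2 → 3: 11/19
  3 → 4: 8/18
  3 → 6: 3/17
  4 → 5: 8/8
  5 → 12: 8/14
  6 → 7: 3/13
  7 → 8: 3/5
  8 → 9: 3/12
  9 → 10: 3/19
  10 → 11: 3/6
  11 → 12: 3/11
  12 → 13: 11/17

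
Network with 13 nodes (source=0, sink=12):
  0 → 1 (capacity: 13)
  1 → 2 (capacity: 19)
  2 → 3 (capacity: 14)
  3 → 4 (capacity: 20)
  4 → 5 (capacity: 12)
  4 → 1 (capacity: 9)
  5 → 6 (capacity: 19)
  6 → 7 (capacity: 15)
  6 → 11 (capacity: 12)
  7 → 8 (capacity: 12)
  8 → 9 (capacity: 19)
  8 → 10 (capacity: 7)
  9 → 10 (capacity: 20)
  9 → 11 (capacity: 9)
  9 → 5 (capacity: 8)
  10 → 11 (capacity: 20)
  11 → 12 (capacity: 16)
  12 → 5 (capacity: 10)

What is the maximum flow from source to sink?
Maximum flow = 12

Max flow: 12

Flow assignment:
  0 → 1: 12/13
  1 → 2: 12/19
  2 → 3: 12/14
  3 → 4: 12/20
  4 → 5: 12/12
  5 → 6: 12/19
  6 → 11: 12/12
  11 → 12: 12/16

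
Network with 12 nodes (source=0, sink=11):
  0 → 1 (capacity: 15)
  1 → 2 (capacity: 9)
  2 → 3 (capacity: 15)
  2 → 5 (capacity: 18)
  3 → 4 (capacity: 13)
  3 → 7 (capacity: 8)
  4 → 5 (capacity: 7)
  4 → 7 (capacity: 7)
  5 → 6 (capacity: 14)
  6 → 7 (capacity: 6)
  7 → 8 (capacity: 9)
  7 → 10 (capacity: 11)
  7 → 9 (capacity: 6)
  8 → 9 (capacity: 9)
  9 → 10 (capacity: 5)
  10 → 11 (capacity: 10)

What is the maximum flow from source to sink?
Maximum flow = 9

Max flow: 9

Flow assignment:
  0 → 1: 9/15
  1 → 2: 9/9
  2 → 3: 9/15
  3 → 4: 1/13
  3 → 7: 8/8
  4 → 7: 1/7
  7 → 10: 9/11
  10 → 11: 9/10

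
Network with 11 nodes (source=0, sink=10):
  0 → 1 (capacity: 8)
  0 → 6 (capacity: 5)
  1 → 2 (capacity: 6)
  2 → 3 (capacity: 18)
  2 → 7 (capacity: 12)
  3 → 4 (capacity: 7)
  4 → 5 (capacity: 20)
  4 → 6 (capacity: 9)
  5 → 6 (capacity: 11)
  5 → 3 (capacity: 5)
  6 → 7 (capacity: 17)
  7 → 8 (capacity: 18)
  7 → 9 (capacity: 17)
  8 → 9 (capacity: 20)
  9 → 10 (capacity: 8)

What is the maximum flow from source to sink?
Maximum flow = 8

Max flow: 8

Flow assignment:
  0 → 1: 6/8
  0 → 6: 2/5
  1 → 2: 6/6
  2 → 7: 6/12
  6 → 7: 2/17
  7 → 9: 8/17
  9 → 10: 8/8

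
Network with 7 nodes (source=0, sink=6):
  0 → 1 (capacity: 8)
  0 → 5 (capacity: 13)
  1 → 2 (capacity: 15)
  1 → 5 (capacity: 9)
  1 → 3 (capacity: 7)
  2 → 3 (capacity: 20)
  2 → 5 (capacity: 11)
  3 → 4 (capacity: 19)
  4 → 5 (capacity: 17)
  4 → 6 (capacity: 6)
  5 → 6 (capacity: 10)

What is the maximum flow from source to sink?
Maximum flow = 16

Max flow: 16

Flow assignment:
  0 → 1: 8/8
  0 → 5: 8/13
  1 → 2: 8/15
  2 → 3: 8/20
  3 → 4: 8/19
  4 → 5: 2/17
  4 → 6: 6/6
  5 → 6: 10/10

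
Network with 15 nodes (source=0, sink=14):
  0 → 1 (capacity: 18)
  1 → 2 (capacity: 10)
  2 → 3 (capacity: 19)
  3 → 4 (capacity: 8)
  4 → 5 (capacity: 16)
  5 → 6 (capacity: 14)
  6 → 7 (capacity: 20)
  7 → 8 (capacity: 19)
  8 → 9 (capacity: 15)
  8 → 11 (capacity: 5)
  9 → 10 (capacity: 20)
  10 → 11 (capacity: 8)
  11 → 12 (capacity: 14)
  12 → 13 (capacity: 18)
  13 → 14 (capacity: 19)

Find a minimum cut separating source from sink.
Min cut value = 8, edges: (3,4)

Min cut value: 8
Partition: S = [0, 1, 2, 3], T = [4, 5, 6, 7, 8, 9, 10, 11, 12, 13, 14]
Cut edges: (3,4)

By max-flow min-cut theorem, max flow = min cut = 8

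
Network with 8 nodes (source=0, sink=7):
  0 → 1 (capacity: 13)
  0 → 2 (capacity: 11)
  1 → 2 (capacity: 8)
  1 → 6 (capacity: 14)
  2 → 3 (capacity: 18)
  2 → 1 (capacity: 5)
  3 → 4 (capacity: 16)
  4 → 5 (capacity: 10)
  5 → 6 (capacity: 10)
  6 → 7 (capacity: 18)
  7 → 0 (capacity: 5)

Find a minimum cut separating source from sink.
Min cut value = 18, edges: (6,7)

Min cut value: 18
Partition: S = [0, 1, 2, 3, 4, 5, 6], T = [7]
Cut edges: (6,7)

By max-flow min-cut theorem, max flow = min cut = 18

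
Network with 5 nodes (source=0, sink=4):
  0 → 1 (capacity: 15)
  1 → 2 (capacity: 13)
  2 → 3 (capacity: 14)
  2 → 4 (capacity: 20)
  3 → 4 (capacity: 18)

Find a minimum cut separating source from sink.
Min cut value = 13, edges: (1,2)

Min cut value: 13
Partition: S = [0, 1], T = [2, 3, 4]
Cut edges: (1,2)

By max-flow min-cut theorem, max flow = min cut = 13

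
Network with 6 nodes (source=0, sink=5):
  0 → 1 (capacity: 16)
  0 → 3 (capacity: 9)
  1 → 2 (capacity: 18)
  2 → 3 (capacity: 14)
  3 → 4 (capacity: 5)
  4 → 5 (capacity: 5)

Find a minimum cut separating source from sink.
Min cut value = 5, edges: (4,5)

Min cut value: 5
Partition: S = [0, 1, 2, 3, 4], T = [5]
Cut edges: (4,5)

By max-flow min-cut theorem, max flow = min cut = 5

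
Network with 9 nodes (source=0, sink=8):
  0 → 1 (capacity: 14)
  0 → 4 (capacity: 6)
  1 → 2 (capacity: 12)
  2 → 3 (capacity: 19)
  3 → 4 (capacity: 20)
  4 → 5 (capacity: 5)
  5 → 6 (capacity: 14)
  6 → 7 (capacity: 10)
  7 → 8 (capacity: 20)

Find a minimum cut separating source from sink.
Min cut value = 5, edges: (4,5)

Min cut value: 5
Partition: S = [0, 1, 2, 3, 4], T = [5, 6, 7, 8]
Cut edges: (4,5)

By max-flow min-cut theorem, max flow = min cut = 5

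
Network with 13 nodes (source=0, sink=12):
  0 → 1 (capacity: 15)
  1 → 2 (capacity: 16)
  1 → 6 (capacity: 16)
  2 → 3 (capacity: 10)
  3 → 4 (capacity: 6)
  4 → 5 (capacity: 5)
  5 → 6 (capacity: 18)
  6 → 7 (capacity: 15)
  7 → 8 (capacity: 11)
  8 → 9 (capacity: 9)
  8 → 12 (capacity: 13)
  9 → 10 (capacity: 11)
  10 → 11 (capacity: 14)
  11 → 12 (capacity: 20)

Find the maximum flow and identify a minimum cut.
Max flow = 11, Min cut edges: (7,8)

Maximum flow: 11
Minimum cut: (7,8)
Partition: S = [0, 1, 2, 3, 4, 5, 6, 7], T = [8, 9, 10, 11, 12]

Max-flow min-cut theorem verified: both equal 11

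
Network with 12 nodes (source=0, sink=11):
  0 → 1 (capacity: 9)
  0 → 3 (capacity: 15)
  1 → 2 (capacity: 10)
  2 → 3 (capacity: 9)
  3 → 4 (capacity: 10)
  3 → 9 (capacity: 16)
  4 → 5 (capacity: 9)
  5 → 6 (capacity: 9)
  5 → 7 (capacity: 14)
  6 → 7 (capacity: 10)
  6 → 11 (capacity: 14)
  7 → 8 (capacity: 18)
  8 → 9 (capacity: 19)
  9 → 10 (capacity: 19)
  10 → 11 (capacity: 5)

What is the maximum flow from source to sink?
Maximum flow = 14

Max flow: 14

Flow assignment:
  0 → 1: 9/9
  0 → 3: 5/15
  1 → 2: 9/10
  2 → 3: 9/9
  3 → 4: 9/10
  3 → 9: 5/16
  4 → 5: 9/9
  5 → 6: 9/9
  6 → 11: 9/14
  9 → 10: 5/19
  10 → 11: 5/5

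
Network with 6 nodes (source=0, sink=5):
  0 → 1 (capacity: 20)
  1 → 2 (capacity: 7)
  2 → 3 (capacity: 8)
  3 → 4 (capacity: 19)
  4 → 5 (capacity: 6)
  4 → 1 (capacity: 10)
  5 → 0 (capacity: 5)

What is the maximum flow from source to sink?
Maximum flow = 6

Max flow: 6

Flow assignment:
  0 → 1: 6/20
  1 → 2: 7/7
  2 → 3: 7/8
  3 → 4: 7/19
  4 → 5: 6/6
  4 → 1: 1/10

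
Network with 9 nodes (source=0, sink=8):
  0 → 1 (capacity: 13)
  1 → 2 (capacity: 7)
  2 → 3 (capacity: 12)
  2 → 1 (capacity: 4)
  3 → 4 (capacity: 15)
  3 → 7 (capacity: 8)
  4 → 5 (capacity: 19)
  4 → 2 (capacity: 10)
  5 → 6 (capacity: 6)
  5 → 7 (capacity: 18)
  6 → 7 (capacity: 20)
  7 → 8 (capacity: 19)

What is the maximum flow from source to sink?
Maximum flow = 7

Max flow: 7

Flow assignment:
  0 → 1: 7/13
  1 → 2: 7/7
  2 → 3: 7/12
  3 → 7: 7/8
  7 → 8: 7/19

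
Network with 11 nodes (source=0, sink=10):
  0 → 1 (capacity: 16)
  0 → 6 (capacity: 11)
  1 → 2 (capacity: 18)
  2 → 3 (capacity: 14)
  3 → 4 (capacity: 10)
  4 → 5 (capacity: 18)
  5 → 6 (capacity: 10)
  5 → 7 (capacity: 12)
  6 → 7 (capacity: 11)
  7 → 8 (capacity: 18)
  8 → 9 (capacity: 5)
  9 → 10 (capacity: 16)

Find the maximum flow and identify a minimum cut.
Max flow = 5, Min cut edges: (8,9)

Maximum flow: 5
Minimum cut: (8,9)
Partition: S = [0, 1, 2, 3, 4, 5, 6, 7, 8], T = [9, 10]

Max-flow min-cut theorem verified: both equal 5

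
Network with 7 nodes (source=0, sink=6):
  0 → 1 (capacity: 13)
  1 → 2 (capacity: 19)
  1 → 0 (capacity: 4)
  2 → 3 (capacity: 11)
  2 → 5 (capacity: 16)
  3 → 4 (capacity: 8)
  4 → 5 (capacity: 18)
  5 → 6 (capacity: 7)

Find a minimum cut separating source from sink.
Min cut value = 7, edges: (5,6)

Min cut value: 7
Partition: S = [0, 1, 2, 3, 4, 5], T = [6]
Cut edges: (5,6)

By max-flow min-cut theorem, max flow = min cut = 7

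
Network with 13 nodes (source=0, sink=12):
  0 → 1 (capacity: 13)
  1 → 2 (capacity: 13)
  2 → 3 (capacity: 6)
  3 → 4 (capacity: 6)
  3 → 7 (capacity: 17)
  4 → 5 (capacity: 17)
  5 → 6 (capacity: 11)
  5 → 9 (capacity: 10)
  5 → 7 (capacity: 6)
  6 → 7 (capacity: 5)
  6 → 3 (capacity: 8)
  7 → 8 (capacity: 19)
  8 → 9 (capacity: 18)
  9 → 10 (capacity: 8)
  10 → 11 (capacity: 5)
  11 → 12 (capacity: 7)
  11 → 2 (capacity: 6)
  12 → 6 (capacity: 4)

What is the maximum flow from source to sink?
Maximum flow = 5

Max flow: 5

Flow assignment:
  0 → 1: 5/13
  1 → 2: 5/13
  2 → 3: 5/6
  3 → 4: 5/6
  4 → 5: 5/17
  5 → 9: 5/10
  9 → 10: 5/8
  10 → 11: 5/5
  11 → 12: 5/7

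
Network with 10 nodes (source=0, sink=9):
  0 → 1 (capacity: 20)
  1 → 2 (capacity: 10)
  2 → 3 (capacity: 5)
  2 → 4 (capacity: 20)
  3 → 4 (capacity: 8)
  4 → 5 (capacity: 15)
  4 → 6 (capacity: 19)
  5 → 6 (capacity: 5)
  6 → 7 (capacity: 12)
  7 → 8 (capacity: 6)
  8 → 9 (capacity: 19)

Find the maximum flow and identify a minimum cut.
Max flow = 6, Min cut edges: (7,8)

Maximum flow: 6
Minimum cut: (7,8)
Partition: S = [0, 1, 2, 3, 4, 5, 6, 7], T = [8, 9]

Max-flow min-cut theorem verified: both equal 6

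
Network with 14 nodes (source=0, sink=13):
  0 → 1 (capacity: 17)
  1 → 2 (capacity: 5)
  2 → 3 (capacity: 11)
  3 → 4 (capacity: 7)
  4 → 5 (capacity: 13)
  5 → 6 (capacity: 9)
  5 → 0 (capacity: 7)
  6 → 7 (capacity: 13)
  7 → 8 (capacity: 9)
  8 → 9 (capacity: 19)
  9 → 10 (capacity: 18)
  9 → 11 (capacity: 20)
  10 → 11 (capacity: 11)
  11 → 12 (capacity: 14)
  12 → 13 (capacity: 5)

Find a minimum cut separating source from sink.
Min cut value = 5, edges: (12,13)

Min cut value: 5
Partition: S = [0, 1, 2, 3, 4, 5, 6, 7, 8, 9, 10, 11, 12], T = [13]
Cut edges: (12,13)

By max-flow min-cut theorem, max flow = min cut = 5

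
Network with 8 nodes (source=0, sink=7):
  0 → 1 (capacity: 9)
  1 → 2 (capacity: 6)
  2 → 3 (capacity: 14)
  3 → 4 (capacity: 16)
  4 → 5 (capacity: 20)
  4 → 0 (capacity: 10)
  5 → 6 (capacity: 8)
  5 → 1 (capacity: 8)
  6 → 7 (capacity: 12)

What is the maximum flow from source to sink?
Maximum flow = 6

Max flow: 6

Flow assignment:
  0 → 1: 6/9
  1 → 2: 6/6
  2 → 3: 6/14
  3 → 4: 6/16
  4 → 5: 6/20
  5 → 6: 6/8
  6 → 7: 6/12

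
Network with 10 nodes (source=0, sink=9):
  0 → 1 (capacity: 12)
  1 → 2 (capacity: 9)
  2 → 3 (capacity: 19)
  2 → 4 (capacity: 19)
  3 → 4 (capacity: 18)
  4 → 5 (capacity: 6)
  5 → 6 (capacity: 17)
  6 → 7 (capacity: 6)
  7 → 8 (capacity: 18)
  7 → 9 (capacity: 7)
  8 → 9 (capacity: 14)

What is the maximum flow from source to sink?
Maximum flow = 6

Max flow: 6

Flow assignment:
  0 → 1: 6/12
  1 → 2: 6/9
  2 → 4: 6/19
  4 → 5: 6/6
  5 → 6: 6/17
  6 → 7: 6/6
  7 → 9: 6/7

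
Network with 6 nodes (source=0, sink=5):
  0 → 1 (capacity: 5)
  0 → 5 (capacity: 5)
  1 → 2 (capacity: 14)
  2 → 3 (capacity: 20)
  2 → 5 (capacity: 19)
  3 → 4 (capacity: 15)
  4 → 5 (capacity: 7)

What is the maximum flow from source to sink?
Maximum flow = 10

Max flow: 10

Flow assignment:
  0 → 1: 5/5
  0 → 5: 5/5
  1 → 2: 5/14
  2 → 5: 5/19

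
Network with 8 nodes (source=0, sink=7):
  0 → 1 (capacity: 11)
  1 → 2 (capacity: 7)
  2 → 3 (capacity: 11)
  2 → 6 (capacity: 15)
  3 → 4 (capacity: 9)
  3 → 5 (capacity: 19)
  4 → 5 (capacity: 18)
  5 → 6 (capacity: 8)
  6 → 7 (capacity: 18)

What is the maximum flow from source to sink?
Maximum flow = 7

Max flow: 7

Flow assignment:
  0 → 1: 7/11
  1 → 2: 7/7
  2 → 6: 7/15
  6 → 7: 7/18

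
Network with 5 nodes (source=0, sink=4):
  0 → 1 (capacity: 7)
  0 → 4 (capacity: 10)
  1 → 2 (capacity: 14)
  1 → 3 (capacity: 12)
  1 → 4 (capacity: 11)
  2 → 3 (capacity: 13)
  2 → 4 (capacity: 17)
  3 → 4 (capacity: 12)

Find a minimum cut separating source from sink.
Min cut value = 17, edges: (0,1), (0,4)

Min cut value: 17
Partition: S = [0], T = [1, 2, 3, 4]
Cut edges: (0,1), (0,4)

By max-flow min-cut theorem, max flow = min cut = 17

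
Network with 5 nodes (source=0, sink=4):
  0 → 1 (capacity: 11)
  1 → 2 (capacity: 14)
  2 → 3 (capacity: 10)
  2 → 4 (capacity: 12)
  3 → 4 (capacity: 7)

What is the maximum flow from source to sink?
Maximum flow = 11

Max flow: 11

Flow assignment:
  0 → 1: 11/11
  1 → 2: 11/14
  2 → 4: 11/12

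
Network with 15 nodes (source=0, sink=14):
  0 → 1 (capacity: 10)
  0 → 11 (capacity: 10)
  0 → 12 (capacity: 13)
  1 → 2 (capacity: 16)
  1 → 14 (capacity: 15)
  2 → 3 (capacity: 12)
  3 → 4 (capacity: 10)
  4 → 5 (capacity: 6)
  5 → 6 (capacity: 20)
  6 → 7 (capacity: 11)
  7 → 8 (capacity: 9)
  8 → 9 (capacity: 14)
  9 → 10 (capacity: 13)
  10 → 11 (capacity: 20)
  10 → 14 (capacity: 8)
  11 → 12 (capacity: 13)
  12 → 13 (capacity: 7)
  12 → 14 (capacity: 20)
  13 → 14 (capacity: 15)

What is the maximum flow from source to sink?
Maximum flow = 33

Max flow: 33

Flow assignment:
  0 → 1: 10/10
  0 → 11: 10/10
  0 → 12: 13/13
  1 → 14: 10/15
  11 → 12: 10/13
  12 → 13: 3/7
  12 → 14: 20/20
  13 → 14: 3/15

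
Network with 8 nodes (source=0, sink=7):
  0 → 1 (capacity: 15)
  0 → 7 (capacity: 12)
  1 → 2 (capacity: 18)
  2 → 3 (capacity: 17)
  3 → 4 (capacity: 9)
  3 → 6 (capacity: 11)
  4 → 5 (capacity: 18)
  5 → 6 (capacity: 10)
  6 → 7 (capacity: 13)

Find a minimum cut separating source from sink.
Min cut value = 25, edges: (0,7), (6,7)

Min cut value: 25
Partition: S = [0, 1, 2, 3, 4, 5, 6], T = [7]
Cut edges: (0,7), (6,7)

By max-flow min-cut theorem, max flow = min cut = 25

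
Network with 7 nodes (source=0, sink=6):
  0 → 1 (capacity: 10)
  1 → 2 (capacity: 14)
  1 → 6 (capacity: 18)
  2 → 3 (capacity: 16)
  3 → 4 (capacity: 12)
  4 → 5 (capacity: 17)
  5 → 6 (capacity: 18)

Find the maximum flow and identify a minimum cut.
Max flow = 10, Min cut edges: (0,1)

Maximum flow: 10
Minimum cut: (0,1)
Partition: S = [0], T = [1, 2, 3, 4, 5, 6]

Max-flow min-cut theorem verified: both equal 10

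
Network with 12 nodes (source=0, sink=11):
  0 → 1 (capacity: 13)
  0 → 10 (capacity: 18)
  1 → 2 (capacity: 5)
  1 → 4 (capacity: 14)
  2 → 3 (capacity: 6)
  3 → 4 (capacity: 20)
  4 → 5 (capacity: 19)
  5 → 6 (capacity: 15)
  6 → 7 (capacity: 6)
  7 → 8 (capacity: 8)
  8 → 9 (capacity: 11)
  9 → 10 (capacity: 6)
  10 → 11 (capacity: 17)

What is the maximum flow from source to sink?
Maximum flow = 17

Max flow: 17

Flow assignment:
  0 → 1: 6/13
  0 → 10: 11/18
  1 → 4: 6/14
  4 → 5: 6/19
  5 → 6: 6/15
  6 → 7: 6/6
  7 → 8: 6/8
  8 → 9: 6/11
  9 → 10: 6/6
  10 → 11: 17/17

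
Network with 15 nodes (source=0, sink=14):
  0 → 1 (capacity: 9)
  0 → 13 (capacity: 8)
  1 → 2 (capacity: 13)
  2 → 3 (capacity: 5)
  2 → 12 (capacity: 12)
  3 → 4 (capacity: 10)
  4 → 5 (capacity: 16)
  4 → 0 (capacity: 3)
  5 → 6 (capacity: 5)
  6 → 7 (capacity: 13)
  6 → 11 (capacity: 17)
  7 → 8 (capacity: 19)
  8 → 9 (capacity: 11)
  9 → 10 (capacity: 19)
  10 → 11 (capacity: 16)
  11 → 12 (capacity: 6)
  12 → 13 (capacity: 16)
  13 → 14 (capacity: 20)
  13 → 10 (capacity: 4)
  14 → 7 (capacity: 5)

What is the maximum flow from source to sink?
Maximum flow = 17

Max flow: 17

Flow assignment:
  0 → 1: 9/9
  0 → 13: 8/8
  1 → 2: 9/13
  2 → 12: 9/12
  12 → 13: 9/16
  13 → 14: 17/20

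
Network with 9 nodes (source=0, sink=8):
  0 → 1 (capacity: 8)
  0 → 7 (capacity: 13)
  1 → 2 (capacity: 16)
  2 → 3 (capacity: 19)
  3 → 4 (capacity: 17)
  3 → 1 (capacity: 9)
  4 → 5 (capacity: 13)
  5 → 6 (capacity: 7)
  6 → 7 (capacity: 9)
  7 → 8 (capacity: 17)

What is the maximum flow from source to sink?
Maximum flow = 17

Max flow: 17

Flow assignment:
  0 → 1: 7/8
  0 → 7: 10/13
  1 → 2: 8/16
  2 → 3: 8/19
  3 → 4: 7/17
  3 → 1: 1/9
  4 → 5: 7/13
  5 → 6: 7/7
  6 → 7: 7/9
  7 → 8: 17/17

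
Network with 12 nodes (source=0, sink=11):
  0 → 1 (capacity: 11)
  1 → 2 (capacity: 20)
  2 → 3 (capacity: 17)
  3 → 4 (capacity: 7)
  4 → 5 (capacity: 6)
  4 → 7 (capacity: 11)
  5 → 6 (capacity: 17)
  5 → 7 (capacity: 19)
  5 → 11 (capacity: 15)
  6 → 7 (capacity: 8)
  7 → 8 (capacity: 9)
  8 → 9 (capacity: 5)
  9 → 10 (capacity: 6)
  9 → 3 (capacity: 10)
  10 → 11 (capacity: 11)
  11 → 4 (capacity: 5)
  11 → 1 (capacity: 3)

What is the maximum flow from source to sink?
Maximum flow = 7

Max flow: 7

Flow assignment:
  0 → 1: 7/11
  1 → 2: 7/20
  2 → 3: 7/17
  3 → 4: 7/7
  4 → 5: 6/6
  4 → 7: 1/11
  5 → 11: 6/15
  7 → 8: 1/9
  8 → 9: 1/5
  9 → 10: 1/6
  10 → 11: 1/11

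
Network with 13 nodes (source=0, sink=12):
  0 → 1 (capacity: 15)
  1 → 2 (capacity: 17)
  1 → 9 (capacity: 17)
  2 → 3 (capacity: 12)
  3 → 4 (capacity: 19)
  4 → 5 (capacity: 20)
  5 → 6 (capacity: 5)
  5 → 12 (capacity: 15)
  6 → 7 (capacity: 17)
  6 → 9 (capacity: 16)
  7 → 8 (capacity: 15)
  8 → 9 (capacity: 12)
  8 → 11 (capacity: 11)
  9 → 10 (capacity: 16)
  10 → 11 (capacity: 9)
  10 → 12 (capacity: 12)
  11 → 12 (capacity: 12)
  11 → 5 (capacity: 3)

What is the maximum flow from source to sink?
Maximum flow = 15

Max flow: 15

Flow assignment:
  0 → 1: 15/15
  1 → 9: 15/17
  9 → 10: 15/16
  10 → 11: 3/9
  10 → 12: 12/12
  11 → 12: 3/12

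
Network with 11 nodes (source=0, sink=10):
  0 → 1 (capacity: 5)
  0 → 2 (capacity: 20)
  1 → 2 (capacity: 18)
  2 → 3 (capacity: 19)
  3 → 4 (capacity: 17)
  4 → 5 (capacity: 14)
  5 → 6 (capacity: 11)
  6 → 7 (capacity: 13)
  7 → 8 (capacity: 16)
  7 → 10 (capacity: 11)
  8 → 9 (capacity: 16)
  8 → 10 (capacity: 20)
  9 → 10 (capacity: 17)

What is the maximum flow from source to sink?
Maximum flow = 11

Max flow: 11

Flow assignment:
  0 → 2: 11/20
  2 → 3: 11/19
  3 → 4: 11/17
  4 → 5: 11/14
  5 → 6: 11/11
  6 → 7: 11/13
  7 → 10: 11/11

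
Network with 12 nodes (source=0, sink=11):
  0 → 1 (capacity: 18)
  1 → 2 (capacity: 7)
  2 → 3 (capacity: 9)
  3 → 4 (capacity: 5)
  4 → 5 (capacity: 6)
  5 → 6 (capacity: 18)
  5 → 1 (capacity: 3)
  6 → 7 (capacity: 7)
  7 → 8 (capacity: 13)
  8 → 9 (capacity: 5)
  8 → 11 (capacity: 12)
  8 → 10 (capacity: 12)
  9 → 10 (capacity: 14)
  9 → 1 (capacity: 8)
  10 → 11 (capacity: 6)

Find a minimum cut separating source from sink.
Min cut value = 5, edges: (3,4)

Min cut value: 5
Partition: S = [0, 1, 2, 3], T = [4, 5, 6, 7, 8, 9, 10, 11]
Cut edges: (3,4)

By max-flow min-cut theorem, max flow = min cut = 5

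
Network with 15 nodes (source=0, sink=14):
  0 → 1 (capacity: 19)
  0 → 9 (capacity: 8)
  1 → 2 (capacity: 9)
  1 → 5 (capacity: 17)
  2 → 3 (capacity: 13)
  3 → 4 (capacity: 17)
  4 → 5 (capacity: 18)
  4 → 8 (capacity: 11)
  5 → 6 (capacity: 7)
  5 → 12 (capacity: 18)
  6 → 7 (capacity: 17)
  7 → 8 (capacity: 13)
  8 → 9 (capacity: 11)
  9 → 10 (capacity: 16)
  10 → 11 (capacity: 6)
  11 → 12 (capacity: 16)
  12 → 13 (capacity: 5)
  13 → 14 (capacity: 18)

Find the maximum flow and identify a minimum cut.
Max flow = 5, Min cut edges: (12,13)

Maximum flow: 5
Minimum cut: (12,13)
Partition: S = [0, 1, 2, 3, 4, 5, 6, 7, 8, 9, 10, 11, 12], T = [13, 14]

Max-flow min-cut theorem verified: both equal 5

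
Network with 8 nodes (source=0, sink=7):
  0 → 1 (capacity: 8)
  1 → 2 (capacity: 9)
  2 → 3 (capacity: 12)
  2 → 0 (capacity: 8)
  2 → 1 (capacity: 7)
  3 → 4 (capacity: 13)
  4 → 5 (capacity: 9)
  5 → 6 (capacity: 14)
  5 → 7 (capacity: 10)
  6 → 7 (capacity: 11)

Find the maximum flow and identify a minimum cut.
Max flow = 8, Min cut edges: (0,1)

Maximum flow: 8
Minimum cut: (0,1)
Partition: S = [0], T = [1, 2, 3, 4, 5, 6, 7]

Max-flow min-cut theorem verified: both equal 8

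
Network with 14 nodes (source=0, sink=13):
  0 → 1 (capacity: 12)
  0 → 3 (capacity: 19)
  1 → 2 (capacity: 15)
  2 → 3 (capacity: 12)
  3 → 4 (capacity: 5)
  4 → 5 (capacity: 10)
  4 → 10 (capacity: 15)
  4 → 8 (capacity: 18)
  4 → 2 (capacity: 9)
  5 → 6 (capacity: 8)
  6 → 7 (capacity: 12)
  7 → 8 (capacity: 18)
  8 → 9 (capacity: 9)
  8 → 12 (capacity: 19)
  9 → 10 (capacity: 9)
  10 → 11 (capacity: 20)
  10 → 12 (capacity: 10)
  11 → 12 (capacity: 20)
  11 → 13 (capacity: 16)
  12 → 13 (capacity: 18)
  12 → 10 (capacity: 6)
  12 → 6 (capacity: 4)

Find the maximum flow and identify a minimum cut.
Max flow = 5, Min cut edges: (3,4)

Maximum flow: 5
Minimum cut: (3,4)
Partition: S = [0, 1, 2, 3], T = [4, 5, 6, 7, 8, 9, 10, 11, 12, 13]

Max-flow min-cut theorem verified: both equal 5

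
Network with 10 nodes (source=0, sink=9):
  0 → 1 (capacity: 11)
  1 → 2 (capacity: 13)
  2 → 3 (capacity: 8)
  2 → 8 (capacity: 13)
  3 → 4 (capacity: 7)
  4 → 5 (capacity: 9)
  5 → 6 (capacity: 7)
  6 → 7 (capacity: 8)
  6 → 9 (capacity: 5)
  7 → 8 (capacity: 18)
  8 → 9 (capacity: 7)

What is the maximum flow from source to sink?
Maximum flow = 11

Max flow: 11

Flow assignment:
  0 → 1: 11/11
  1 → 2: 11/13
  2 → 3: 4/8
  2 → 8: 7/13
  3 → 4: 4/7
  4 → 5: 4/9
  5 → 6: 4/7
  6 → 9: 4/5
  8 → 9: 7/7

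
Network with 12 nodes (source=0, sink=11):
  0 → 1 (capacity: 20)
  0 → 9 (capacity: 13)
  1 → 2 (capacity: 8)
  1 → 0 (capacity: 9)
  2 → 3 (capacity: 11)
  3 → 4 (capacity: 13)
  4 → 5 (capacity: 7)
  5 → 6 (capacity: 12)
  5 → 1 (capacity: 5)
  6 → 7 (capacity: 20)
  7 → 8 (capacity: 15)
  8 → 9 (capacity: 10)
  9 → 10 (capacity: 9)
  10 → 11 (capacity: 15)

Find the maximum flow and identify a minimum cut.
Max flow = 9, Min cut edges: (9,10)

Maximum flow: 9
Minimum cut: (9,10)
Partition: S = [0, 1, 2, 3, 4, 5, 6, 7, 8, 9], T = [10, 11]

Max-flow min-cut theorem verified: both equal 9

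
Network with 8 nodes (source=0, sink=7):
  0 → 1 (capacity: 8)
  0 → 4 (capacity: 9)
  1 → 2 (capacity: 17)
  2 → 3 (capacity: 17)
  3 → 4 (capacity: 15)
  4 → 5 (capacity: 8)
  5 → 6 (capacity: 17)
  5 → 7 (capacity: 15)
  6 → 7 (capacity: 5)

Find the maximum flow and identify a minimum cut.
Max flow = 8, Min cut edges: (4,5)

Maximum flow: 8
Minimum cut: (4,5)
Partition: S = [0, 1, 2, 3, 4], T = [5, 6, 7]

Max-flow min-cut theorem verified: both equal 8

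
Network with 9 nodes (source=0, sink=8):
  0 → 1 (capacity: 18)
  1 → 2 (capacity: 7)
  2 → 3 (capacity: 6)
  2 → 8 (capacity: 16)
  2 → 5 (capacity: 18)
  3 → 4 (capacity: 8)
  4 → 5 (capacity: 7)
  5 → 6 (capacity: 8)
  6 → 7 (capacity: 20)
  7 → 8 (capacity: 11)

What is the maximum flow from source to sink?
Maximum flow = 7

Max flow: 7

Flow assignment:
  0 → 1: 7/18
  1 → 2: 7/7
  2 → 8: 7/16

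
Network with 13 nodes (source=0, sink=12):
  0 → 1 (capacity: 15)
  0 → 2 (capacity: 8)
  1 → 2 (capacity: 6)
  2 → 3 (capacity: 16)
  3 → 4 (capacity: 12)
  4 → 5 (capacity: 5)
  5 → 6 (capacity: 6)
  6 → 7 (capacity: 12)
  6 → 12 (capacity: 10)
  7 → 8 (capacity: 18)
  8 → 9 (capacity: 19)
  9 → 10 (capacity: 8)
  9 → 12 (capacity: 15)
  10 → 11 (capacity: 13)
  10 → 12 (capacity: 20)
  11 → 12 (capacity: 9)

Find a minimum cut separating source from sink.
Min cut value = 5, edges: (4,5)

Min cut value: 5
Partition: S = [0, 1, 2, 3, 4], T = [5, 6, 7, 8, 9, 10, 11, 12]
Cut edges: (4,5)

By max-flow min-cut theorem, max flow = min cut = 5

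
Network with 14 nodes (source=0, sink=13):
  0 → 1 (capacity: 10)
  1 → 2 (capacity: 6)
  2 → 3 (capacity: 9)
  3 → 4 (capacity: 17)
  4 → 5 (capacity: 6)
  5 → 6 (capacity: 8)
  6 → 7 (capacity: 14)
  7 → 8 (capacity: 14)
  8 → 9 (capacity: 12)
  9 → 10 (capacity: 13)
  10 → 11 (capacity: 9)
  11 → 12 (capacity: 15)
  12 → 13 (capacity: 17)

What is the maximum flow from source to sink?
Maximum flow = 6

Max flow: 6

Flow assignment:
  0 → 1: 6/10
  1 → 2: 6/6
  2 → 3: 6/9
  3 → 4: 6/17
  4 → 5: 6/6
  5 → 6: 6/8
  6 → 7: 6/14
  7 → 8: 6/14
  8 → 9: 6/12
  9 → 10: 6/13
  10 → 11: 6/9
  11 → 12: 6/15
  12 → 13: 6/17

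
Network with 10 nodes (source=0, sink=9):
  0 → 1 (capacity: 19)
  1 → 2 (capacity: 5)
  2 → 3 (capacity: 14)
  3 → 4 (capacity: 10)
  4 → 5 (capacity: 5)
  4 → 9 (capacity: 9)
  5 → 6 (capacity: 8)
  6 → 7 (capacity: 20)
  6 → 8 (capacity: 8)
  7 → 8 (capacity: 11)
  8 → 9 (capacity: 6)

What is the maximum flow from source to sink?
Maximum flow = 5

Max flow: 5

Flow assignment:
  0 → 1: 5/19
  1 → 2: 5/5
  2 → 3: 5/14
  3 → 4: 5/10
  4 → 9: 5/9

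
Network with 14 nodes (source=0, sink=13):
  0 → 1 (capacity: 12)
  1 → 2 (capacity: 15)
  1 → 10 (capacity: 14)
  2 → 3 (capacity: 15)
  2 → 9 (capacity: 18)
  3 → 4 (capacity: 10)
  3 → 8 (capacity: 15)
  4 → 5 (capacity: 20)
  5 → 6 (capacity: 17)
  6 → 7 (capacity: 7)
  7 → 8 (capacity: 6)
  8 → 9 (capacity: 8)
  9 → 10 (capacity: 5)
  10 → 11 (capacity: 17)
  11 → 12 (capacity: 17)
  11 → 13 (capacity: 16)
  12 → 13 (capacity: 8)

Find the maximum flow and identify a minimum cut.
Max flow = 12, Min cut edges: (0,1)

Maximum flow: 12
Minimum cut: (0,1)
Partition: S = [0], T = [1, 2, 3, 4, 5, 6, 7, 8, 9, 10, 11, 12, 13]

Max-flow min-cut theorem verified: both equal 12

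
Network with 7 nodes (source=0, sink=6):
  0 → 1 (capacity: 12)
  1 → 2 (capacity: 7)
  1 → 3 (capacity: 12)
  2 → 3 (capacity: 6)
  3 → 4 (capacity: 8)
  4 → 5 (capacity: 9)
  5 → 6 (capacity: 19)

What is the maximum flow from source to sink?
Maximum flow = 8

Max flow: 8

Flow assignment:
  0 → 1: 8/12
  1 → 3: 8/12
  3 → 4: 8/8
  4 → 5: 8/9
  5 → 6: 8/19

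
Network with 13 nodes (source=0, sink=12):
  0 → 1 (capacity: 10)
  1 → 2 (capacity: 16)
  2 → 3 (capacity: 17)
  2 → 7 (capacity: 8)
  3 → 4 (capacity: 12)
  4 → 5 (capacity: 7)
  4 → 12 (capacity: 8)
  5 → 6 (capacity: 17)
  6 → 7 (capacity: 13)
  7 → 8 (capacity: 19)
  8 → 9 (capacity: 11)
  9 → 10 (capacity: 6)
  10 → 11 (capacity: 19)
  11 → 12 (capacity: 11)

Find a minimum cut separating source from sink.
Min cut value = 10, edges: (0,1)

Min cut value: 10
Partition: S = [0], T = [1, 2, 3, 4, 5, 6, 7, 8, 9, 10, 11, 12]
Cut edges: (0,1)

By max-flow min-cut theorem, max flow = min cut = 10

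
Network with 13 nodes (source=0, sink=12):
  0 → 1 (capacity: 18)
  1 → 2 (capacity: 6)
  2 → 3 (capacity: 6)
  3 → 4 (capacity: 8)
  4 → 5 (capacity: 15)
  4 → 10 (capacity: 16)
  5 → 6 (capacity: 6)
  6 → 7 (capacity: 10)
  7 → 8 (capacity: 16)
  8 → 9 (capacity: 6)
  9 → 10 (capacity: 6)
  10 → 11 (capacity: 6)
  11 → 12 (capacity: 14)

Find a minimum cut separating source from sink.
Min cut value = 6, edges: (10,11)

Min cut value: 6
Partition: S = [0, 1, 2, 3, 4, 5, 6, 7, 8, 9, 10], T = [11, 12]
Cut edges: (10,11)

By max-flow min-cut theorem, max flow = min cut = 6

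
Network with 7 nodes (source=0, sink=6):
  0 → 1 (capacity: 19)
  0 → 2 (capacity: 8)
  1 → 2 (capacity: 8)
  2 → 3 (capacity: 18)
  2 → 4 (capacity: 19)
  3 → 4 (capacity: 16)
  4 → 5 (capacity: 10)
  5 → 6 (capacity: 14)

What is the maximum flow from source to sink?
Maximum flow = 10

Max flow: 10

Flow assignment:
  0 → 1: 8/19
  0 → 2: 2/8
  1 → 2: 8/8
  2 → 4: 10/19
  4 → 5: 10/10
  5 → 6: 10/14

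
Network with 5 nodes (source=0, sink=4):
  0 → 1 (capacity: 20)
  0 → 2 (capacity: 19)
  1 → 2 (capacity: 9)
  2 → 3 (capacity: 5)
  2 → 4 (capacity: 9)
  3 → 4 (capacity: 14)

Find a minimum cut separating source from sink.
Min cut value = 14, edges: (2,3), (2,4)

Min cut value: 14
Partition: S = [0, 1, 2], T = [3, 4]
Cut edges: (2,3), (2,4)

By max-flow min-cut theorem, max flow = min cut = 14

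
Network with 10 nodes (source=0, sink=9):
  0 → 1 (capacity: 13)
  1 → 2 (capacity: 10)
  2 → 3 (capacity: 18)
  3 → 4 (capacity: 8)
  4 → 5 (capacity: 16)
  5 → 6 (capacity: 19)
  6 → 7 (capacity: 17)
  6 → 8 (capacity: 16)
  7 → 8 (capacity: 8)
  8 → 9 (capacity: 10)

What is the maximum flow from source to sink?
Maximum flow = 8

Max flow: 8

Flow assignment:
  0 → 1: 8/13
  1 → 2: 8/10
  2 → 3: 8/18
  3 → 4: 8/8
  4 → 5: 8/16
  5 → 6: 8/19
  6 → 8: 8/16
  8 → 9: 8/10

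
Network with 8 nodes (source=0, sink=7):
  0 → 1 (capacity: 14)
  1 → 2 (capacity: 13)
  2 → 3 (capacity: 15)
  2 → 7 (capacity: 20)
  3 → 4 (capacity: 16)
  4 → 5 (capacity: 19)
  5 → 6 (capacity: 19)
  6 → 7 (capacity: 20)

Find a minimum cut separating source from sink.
Min cut value = 13, edges: (1,2)

Min cut value: 13
Partition: S = [0, 1], T = [2, 3, 4, 5, 6, 7]
Cut edges: (1,2)

By max-flow min-cut theorem, max flow = min cut = 13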